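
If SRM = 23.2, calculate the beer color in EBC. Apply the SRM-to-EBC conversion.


EBC = SRM · 1.97
EBC = 23.2 · 1.97

45.7040 EBC


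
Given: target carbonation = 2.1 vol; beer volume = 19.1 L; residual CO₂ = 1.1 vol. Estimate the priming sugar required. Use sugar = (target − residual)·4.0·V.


sugar = (2.1 − 1.1)·4.0·19.1

76.4000 g


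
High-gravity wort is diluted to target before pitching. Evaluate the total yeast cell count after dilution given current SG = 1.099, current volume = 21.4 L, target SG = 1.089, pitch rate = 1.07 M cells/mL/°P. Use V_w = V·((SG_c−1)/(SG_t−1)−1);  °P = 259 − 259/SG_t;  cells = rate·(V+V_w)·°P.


V_w = 21.4·((1.099−1)/(1.089−1)−1) = 2.4045
V_final = 21.4 + 2.4045 = 23.8045
°P = 259 − 259/1.089 = 21.1671
cells = 1.07·23.8045·21.1671

539.1438 billion cells


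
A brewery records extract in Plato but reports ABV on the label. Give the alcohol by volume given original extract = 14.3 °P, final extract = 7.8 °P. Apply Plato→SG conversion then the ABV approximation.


SG = 259/(259 − P);  ABV = (OG − FG)·131.25
OG = 259/(259 − 14.3) = 1.0584
FG = 259/(259 − 7.8) = 1.0311
ABV = (1.0584 − 1.0311)·131.25

3.5947 % ABV


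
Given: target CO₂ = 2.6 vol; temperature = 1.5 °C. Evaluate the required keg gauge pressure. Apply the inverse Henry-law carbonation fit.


psi = vols/(0.01821 + 0.09011·e^(−0.04·T)) − 14.695
psi = 2.6/(0.01821 + 0.09011·e^(−0.04·1.5)) − 14.695

10.5300 psi


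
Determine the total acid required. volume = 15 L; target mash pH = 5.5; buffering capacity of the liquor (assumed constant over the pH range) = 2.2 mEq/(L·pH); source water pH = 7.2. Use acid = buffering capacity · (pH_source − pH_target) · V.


acid = 2.2 · (7.2 − 5.5) · 15

56.1000 mEq


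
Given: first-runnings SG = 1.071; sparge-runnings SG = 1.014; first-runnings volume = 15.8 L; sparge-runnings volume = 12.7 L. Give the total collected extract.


total = Σ (SG_i − 1)·1000·V_i
first = (1.071 − 1)·1000·15.8 = 1121.8000
sparge = (1.014 − 1)·1000·12.7 = 177.8000
total = 1121.8000 + 177.8000

1299.6000 gravity·L


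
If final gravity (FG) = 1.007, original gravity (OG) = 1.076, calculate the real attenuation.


AA = (OG−FG)/(OG−1)·100;  RA = AA·0.8192
AA = (1.076 − 1.007)/(1.076 − 1)·100 = 90.7895
RA = 90.7895·0.8192

74.3747 %


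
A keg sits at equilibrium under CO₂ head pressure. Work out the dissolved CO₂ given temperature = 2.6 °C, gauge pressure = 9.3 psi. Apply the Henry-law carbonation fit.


vols = (P + 14.695)·(0.01821 + 0.09011·e^(−0.04·T))
vols = (9.3 + 14.695)·(0.01821 + 0.09011·e^(−0.04·2.6))

2.3856 volumes


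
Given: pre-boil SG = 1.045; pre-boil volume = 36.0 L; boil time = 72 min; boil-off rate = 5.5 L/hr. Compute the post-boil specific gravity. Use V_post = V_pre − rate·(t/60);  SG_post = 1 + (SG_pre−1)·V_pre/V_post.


V_post = 36.0 − 5.5·(72/60) = 29.4000
SG_post = 1 + (1.045 − 1)·36.0/29.4000

1.0551


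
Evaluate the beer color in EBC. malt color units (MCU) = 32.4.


SRM = 1.4922·MCU^0.6859;  EBC = SRM·1.97
SRM = 1.4922·32.4^0.6859 = 16.2147
EBC = 16.2147·1.97

31.9430 EBC


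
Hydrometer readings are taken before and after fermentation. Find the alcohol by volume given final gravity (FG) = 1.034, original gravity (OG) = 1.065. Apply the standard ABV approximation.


ABV = (OG − FG) · 131.25
ABV = (1.065 − 1.034) · 131.25

4.0687 % ABV


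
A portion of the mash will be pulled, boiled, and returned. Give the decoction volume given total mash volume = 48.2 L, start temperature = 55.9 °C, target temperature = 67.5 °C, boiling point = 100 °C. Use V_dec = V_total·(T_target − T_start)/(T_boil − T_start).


V_dec = 48.2·(67.5 − 55.9)/(100 − 55.9)

12.6785 L


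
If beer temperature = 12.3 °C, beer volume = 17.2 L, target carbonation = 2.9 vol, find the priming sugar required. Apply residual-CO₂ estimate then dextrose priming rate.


residual = 14.695·(0.01821 + 0.09011·e^(−0.04·T));  sugar = (target − residual)·4.0·V
residual = 14.695·(0.01821 + 0.09011·e^(−0.04·12.3)) = 1.0772
sugar = (2.9 − 1.0772)·4.0·17.2

125.4090 g


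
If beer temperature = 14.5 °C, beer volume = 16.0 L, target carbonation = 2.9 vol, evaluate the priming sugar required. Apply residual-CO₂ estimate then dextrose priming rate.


residual = 14.695·(0.01821 + 0.09011·e^(−0.04·T));  sugar = (target − residual)·4.0·V
residual = 14.695·(0.01821 + 0.09011·e^(−0.04·14.5)) = 1.0090
sugar = (2.9 − 1.0090)·4.0·16.0

121.0243 g


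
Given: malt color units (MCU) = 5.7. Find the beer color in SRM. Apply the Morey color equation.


SRM = 1.4922 · MCU^0.6859
SRM = 1.4922 · 5.7^0.6859

4.9236 SRM


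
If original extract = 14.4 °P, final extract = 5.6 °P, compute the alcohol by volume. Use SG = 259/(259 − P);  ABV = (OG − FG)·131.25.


OG = 259/(259 − 14.4) = 1.0589
FG = 259/(259 − 5.6) = 1.0221
ABV = (1.0589 − 1.0221)·131.25

4.8263 % ABV


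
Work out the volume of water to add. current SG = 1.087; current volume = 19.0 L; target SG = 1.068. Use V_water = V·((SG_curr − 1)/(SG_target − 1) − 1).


V_water = 19.0·((1.087 − 1)/(1.068 − 1) − 1)

5.3088 L


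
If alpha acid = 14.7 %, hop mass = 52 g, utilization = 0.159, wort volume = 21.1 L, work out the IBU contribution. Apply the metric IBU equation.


IBU = (α/100)·mass·U·1000 / V
IBU = (14.7/100)·52·0.159·1000 / 21.1

57.6017 IBU


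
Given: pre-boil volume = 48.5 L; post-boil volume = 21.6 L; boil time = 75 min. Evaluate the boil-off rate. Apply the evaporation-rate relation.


rate = (V_pre − V_post) / (t_min/60)
rate = (48.5 − 21.6) / (75/60)

21.5200 L/hr


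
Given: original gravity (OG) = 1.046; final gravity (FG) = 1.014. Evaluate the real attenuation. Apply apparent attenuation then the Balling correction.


AA = (OG−FG)/(OG−1)·100;  RA = AA·0.8192
AA = (1.046 − 1.014)/(1.046 − 1)·100 = 69.5652
RA = 69.5652·0.8192

56.9878 %


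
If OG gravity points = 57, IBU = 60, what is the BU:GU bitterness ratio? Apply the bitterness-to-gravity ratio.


BU:GU = IBU / OG_points
BU:GU = 60 / 57

1.0526


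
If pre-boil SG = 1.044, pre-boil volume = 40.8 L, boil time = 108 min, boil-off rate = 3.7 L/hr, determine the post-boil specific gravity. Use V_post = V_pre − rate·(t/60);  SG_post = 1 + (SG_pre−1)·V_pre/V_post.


V_post = 40.8 − 3.7·(108/60) = 34.1400
SG_post = 1 + (1.044 − 1)·40.8/34.1400

1.0526


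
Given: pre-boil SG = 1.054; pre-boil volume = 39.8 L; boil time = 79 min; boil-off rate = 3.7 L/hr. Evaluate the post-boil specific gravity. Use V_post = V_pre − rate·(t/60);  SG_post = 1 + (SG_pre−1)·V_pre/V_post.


V_post = 39.8 − 3.7·(79/60) = 34.9283
SG_post = 1 + (1.054 − 1)·39.8/34.9283

1.0615


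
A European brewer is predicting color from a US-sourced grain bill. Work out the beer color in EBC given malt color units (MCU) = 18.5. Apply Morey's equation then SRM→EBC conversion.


SRM = 1.4922·MCU^0.6859;  EBC = SRM·1.97
SRM = 1.4922·18.5^0.6859 = 11.0403
EBC = 11.0403·1.97

21.7494 EBC


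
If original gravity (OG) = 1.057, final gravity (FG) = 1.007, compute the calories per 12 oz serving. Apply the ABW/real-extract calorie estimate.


ABW = (OG−FG)·131.25·0.79/FG;  °P = 259 − 259/SG (for OG→OE and FG→AE);  RE = 0.1808·OE + 0.8192·AE;  Cal = (6.9·ABW + 4·(RE−0.1))·FG·3.55
ABW = (1.057 − 1.007)·131.25·0.79/1.007 = 5.1483
OE = 259 − 259/1.057 = 13.9669 °P
AE = 259 − 259/1.007 = 1.8004 °P
RE = 0.1808·13.9669 + 0.8192·1.8004 = 4.0001 °P
Cal = (6.9·5.1483 + 4·(4.0001−0.1))·1.007·3.55

182.7603 kcal


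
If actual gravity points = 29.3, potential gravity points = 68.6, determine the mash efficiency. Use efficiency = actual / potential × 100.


efficiency = 29.3 / 68.6 × 100

42.7114 %


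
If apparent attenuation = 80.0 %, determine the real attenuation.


RA = AA · 0.8192
RA = 80.0 · 0.8192

65.5360 %


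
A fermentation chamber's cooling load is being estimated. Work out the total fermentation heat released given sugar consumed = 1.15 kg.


Q = m_sugar · 590 kJ/kg
Q = 1.15 · 590

678.5000 kJ


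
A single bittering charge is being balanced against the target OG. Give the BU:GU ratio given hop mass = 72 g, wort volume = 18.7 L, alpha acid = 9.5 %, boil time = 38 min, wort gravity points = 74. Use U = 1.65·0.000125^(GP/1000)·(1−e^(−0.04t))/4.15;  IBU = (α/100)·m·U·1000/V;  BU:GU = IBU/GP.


U = 1.65·0.000125^(74/1000)·(1−e^(−0.04·38))/4.15 = 0.1597
IBU = (9.5/100)·72·0.1597·1000/18.7 = 58.4296
BU:GU = 58.4296/74

0.7896


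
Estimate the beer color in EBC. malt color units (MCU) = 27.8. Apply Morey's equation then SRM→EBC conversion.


SRM = 1.4922·MCU^0.6859;  EBC = SRM·1.97
SRM = 1.4922·27.8^0.6859 = 14.5981
EBC = 14.5981·1.97

28.7583 EBC


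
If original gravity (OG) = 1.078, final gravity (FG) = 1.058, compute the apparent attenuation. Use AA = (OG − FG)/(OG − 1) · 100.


AA = (1.078 − 1.058)/(1.078 − 1) · 100

25.6410 %


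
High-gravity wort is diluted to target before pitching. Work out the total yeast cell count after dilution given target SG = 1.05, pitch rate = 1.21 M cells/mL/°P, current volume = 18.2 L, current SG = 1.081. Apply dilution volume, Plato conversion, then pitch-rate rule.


V_w = V·((SG_c−1)/(SG_t−1)−1);  °P = 259 − 259/SG_t;  cells = rate·(V+V_w)·°P
V_w = 18.2·((1.081−1)/(1.05−1)−1) = 11.2840
V_final = 18.2 + 11.2840 = 29.4840
°P = 259 − 259/1.05 = 12.3333
cells = 1.21·29.4840·12.3333

439.9996 billion cells


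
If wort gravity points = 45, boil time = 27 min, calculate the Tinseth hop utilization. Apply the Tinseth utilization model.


U = 1.65·0.000125^(GP/1000) · (1 − e^(−0.04·t))/4.15
bigness = 1.65·0.000125^(45/1000) = 1.1011
boil_factor = (1 − e^(−0.04·27))/4.15 = 0.1591
U = 1.1011 · 0.1591

0.1752


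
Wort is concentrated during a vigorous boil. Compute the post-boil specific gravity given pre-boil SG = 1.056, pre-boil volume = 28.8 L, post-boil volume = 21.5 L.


SG_post = 1 + (SG_pre − 1)·V_pre/V_post
pts_pre = (1.056 − 1)·1000 = 56.0000
pts_post = 56.0000·28.8/21.5 = 75.0140
SG_post = 1 + 75.0140/1000

1.0750


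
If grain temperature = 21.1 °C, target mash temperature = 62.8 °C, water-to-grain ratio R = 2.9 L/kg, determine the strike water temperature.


T_strike = (0.41/R)·(T_mash − T_grain) + T_mash
T_strike = (0.41/2.9)·(62.8 − 21.1) + 62.8

68.6955 °C


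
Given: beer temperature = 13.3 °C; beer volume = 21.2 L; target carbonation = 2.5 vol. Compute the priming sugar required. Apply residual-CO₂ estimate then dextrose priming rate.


residual = 14.695·(0.01821 + 0.09011·e^(−0.04·T));  sugar = (target − residual)·4.0·V
residual = 14.695·(0.01821 + 0.09011·e^(−0.04·13.3)) = 1.0454
sugar = (2.5 − 1.0454)·4.0·21.2

123.3459 g


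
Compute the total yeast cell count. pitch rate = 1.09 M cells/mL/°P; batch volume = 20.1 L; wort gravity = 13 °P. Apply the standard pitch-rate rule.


cells (billions) = rate · V_L · °P
cells = 1.09 · 20.1 · 13

284.8170 billion cells


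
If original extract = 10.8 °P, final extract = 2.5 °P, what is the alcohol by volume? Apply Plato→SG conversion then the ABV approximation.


SG = 259/(259 − P);  ABV = (OG − FG)·131.25
OG = 259/(259 − 10.8) = 1.0435
FG = 259/(259 − 2.5) = 1.0097
ABV = (1.0435 − 1.0097)·131.25

4.4319 % ABV


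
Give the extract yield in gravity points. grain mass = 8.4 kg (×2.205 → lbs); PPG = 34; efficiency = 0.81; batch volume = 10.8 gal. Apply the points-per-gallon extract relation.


points = lbs × PPG × eff / vol
lbs = 8.4 × 2.205 = 18.5220
points = 18.5220 × 34 × 0.81 / 10.8

47.2311 points


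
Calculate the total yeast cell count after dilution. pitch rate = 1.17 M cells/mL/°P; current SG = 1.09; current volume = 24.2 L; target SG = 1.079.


V_w = V·((SG_c−1)/(SG_t−1)−1);  °P = 259 − 259/SG_t;  cells = rate·(V+V_w)·°P
V_w = 24.2·((1.09−1)/(1.079−1)−1) = 3.3696
V_final = 24.2 + 3.3696 = 27.5696
°P = 259 − 259/1.079 = 18.9629
cells = 1.17·27.5696·18.9629

611.6769 billion cells


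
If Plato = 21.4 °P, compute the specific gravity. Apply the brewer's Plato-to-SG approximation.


SG = 259/(259 − P)
SG = 259/(259 − 21.4)

1.0901


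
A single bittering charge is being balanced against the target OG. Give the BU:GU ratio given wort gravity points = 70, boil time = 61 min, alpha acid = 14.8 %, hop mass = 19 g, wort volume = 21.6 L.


U = 1.65·0.000125^(GP/1000)·(1−e^(−0.04t))/4.15;  IBU = (α/100)·m·U·1000/V;  BU:GU = IBU/GP
U = 1.65·0.000125^(70/1000)·(1−e^(−0.04·61))/4.15 = 0.1935
IBU = (14.8/100)·19·0.1935·1000/21.6 = 25.1869
BU:GU = 25.1869/70

0.3598


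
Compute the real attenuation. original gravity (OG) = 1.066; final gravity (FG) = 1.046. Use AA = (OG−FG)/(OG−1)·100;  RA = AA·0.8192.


AA = (1.066 − 1.046)/(1.066 − 1)·100 = 30.3030
RA = 30.3030·0.8192

24.8242 %


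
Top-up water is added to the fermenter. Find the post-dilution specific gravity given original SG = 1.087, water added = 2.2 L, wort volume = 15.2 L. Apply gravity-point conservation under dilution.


SG_new = 1 + (SG_old − 1)·V_old/(V_old + V_water)
pts = (1.087 − 1)·1000·15.2/(15.2 + 2.2) = 76.0000
SG_new = 1 + 76.0000/1000

1.0760


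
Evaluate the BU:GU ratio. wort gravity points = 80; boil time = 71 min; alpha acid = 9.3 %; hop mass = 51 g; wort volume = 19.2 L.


U = 1.65·0.000125^(GP/1000)·(1−e^(−0.04t))/4.15;  IBU = (α/100)·m·U·1000/V;  BU:GU = IBU/GP
U = 1.65·0.000125^(80/1000)·(1−e^(−0.04·71))/4.15 = 0.1824
IBU = (9.3/100)·51·0.1824·1000/19.2 = 45.0604
BU:GU = 45.0604/80

0.5633


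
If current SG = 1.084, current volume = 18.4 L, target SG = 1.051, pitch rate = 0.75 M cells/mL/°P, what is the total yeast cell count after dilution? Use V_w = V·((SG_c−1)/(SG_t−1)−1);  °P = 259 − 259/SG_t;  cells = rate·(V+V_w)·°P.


V_w = 18.4·((1.084−1)/(1.051−1)−1) = 11.9059
V_final = 18.4 + 11.9059 = 30.3059
°P = 259 − 259/1.051 = 12.5680
cells = 0.75·30.3059·12.5680

285.6639 billion cells


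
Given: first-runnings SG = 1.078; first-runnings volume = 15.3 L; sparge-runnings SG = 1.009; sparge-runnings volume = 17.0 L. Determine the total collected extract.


total = Σ (SG_i − 1)·1000·V_i
first = (1.078 − 1)·1000·15.3 = 1193.4000
sparge = (1.009 − 1)·1000·17.0 = 153.0000
total = 1193.4000 + 153.0000

1346.4000 gravity·L


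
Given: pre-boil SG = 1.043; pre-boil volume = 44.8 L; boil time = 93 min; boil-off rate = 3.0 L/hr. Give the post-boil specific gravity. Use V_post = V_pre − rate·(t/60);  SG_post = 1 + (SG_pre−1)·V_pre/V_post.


V_post = 44.8 − 3.0·(93/60) = 40.1500
SG_post = 1 + (1.043 − 1)·44.8/40.1500

1.0480


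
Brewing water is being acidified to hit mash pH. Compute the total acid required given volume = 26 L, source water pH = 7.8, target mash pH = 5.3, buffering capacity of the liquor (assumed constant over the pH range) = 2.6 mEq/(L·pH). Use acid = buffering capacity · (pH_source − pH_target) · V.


acid = 2.6 · (7.8 − 5.3) · 26

169.0000 mEq


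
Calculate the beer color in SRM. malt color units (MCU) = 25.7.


SRM = 1.4922 · MCU^0.6859
SRM = 1.4922 · 25.7^0.6859

13.8325 SRM


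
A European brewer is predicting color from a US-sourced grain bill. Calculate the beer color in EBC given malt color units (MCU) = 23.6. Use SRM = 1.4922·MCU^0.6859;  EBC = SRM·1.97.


SRM = 1.4922·23.6^0.6859 = 13.0469
EBC = 13.0469·1.97

25.7024 EBC


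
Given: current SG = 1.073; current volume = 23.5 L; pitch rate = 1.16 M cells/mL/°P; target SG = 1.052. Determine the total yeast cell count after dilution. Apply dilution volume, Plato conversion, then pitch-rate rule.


V_w = V·((SG_c−1)/(SG_t−1)−1);  °P = 259 − 259/SG_t;  cells = rate·(V+V_w)·°P
V_w = 23.5·((1.073−1)/(1.052−1)−1) = 9.4904
V_final = 23.5 + 9.4904 = 32.9904
°P = 259 − 259/1.052 = 12.8023
cells = 1.16·32.9904·12.8023

489.9285 billion cells


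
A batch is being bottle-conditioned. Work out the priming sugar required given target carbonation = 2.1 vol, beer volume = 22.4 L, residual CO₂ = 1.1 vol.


sugar = (target − residual)·4.0·V
sugar = (2.1 − 1.1)·4.0·22.4

89.6000 g


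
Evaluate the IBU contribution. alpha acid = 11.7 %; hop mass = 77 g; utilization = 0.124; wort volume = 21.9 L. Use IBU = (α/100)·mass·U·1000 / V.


IBU = (11.7/100)·77·0.124·1000 / 21.9

51.0099 IBU


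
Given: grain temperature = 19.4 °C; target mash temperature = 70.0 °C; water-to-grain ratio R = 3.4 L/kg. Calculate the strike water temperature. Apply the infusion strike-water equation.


T_strike = (0.41/R)·(T_mash − T_grain) + T_mash
T_strike = (0.41/3.4)·(70.0 − 19.4) + 70.0

76.1018 °C


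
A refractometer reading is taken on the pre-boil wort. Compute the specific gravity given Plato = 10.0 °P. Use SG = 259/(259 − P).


SG = 259/(259 − 10.0)

1.0402


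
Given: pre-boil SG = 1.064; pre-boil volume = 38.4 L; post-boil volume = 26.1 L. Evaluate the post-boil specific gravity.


SG_post = 1 + (SG_pre − 1)·V_pre/V_post
pts_pre = (1.064 − 1)·1000 = 64.0000
pts_post = 64.0000·38.4/26.1 = 94.1609
SG_post = 1 + 94.1609/1000

1.0942


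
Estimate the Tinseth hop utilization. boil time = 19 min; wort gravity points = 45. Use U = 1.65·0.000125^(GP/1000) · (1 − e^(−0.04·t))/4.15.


bigness = 1.65·0.000125^(45/1000) = 1.1011
boil_factor = (1 − e^(−0.04·19))/4.15 = 0.1283
U = 1.1011 · 0.1283

0.1412


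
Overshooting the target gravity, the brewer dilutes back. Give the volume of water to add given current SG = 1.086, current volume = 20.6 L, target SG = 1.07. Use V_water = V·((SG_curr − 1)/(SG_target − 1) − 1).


V_water = 20.6·((1.086 − 1)/(1.07 − 1) − 1)

4.7086 L


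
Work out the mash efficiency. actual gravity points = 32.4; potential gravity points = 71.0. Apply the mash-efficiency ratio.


efficiency = actual / potential × 100
efficiency = 32.4 / 71.0 × 100

45.6338 %


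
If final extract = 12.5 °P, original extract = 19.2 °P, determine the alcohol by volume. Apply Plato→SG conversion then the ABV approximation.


SG = 259/(259 − P);  ABV = (OG − FG)·131.25
OG = 259/(259 − 19.2) = 1.0801
FG = 259/(259 − 12.5) = 1.0507
ABV = (1.0801 − 1.0507)·131.25

3.8531 % ABV


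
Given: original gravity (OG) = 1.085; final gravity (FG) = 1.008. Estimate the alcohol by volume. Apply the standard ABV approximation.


ABV = (OG − FG) · 131.25
ABV = (1.085 − 1.008) · 131.25

10.1062 % ABV


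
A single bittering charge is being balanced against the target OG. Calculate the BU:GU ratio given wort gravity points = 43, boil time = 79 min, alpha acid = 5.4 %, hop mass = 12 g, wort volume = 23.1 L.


U = 1.65·0.000125^(GP/1000)·(1−e^(−0.04t))/4.15;  IBU = (α/100)·m·U·1000/V;  BU:GU = IBU/GP
U = 1.65·0.000125^(43/1000)·(1−e^(−0.04·79))/4.15 = 0.2587
IBU = (5.4/100)·12·0.2587·1000/23.1 = 7.2567
BU:GU = 7.2567/43

0.1688


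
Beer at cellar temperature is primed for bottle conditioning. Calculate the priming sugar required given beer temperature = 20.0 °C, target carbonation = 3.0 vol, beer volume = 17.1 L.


residual = 14.695·(0.01821 + 0.09011·e^(−0.04·T));  sugar = (target − residual)·4.0·V
residual = 14.695·(0.01821 + 0.09011·e^(−0.04·20.0)) = 0.8626
sugar = (3.0 − 0.8626)·4.0·17.1

146.1994 g


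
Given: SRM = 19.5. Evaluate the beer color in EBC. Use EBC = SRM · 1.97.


EBC = 19.5 · 1.97

38.4150 EBC


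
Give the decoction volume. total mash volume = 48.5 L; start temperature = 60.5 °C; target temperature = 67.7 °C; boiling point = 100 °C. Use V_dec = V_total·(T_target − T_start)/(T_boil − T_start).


V_dec = 48.5·(67.7 − 60.5)/(100 − 60.5)

8.8405 L


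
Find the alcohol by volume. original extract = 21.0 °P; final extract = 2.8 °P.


SG = 259/(259 − P);  ABV = (OG − FG)·131.25
OG = 259/(259 − 21.0) = 1.0882
FG = 259/(259 − 2.8) = 1.0109
ABV = (1.0882 − 1.0109)·131.25

10.1465 % ABV


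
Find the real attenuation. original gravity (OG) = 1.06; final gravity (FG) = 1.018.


AA = (OG−FG)/(OG−1)·100;  RA = AA·0.8192
AA = (1.06 − 1.018)/(1.06 − 1)·100 = 70.0000
RA = 70.0000·0.8192

57.3440 %


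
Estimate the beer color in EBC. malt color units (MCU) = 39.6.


SRM = 1.4922·MCU^0.6859;  EBC = SRM·1.97
SRM = 1.4922·39.6^0.6859 = 18.6074
EBC = 18.6074·1.97

36.6566 EBC


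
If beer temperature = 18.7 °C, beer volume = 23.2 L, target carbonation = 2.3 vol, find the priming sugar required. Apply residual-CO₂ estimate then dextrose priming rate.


residual = 14.695·(0.01821 + 0.09011·e^(−0.04·T));  sugar = (target − residual)·4.0·V
residual = 14.695·(0.01821 + 0.09011·e^(−0.04·18.7)) = 0.8943
sugar = (2.3 − 0.8943)·4.0·23.2

130.4452 g


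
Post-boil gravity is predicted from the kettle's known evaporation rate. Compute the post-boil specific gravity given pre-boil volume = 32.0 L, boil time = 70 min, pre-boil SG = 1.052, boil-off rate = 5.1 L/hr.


V_post = V_pre − rate·(t/60);  SG_post = 1 + (SG_pre−1)·V_pre/V_post
V_post = 32.0 − 5.1·(70/60) = 26.0500
SG_post = 1 + (1.052 − 1)·32.0/26.0500

1.0639


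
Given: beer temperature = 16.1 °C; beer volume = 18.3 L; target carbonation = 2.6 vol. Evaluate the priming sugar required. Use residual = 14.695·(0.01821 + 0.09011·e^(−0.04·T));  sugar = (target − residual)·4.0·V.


residual = 14.695·(0.01821 + 0.09011·e^(−0.04·16.1)) = 0.9630
sugar = (2.6 − 0.9630)·4.0·18.3

119.8261 g


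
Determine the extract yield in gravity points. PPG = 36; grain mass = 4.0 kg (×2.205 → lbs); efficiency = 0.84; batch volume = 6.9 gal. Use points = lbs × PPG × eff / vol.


lbs = 4.0 × 2.205 = 8.8200
points = 8.8200 × 36 × 0.84 / 6.9

38.6546 points


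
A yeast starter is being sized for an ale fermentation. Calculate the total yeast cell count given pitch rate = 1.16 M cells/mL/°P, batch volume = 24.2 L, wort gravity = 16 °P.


cells (billions) = rate · V_L · °P
cells = 1.16 · 24.2 · 16

449.1520 billion cells


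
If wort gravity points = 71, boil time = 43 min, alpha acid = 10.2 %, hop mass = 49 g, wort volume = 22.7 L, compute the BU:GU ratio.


U = 1.65·0.000125^(GP/1000)·(1−e^(−0.04t))/4.15;  IBU = (α/100)·m·U·1000/V;  BU:GU = IBU/GP
U = 1.65·0.000125^(71/1000)·(1−e^(−0.04·43))/4.15 = 0.1724
IBU = (10.2/100)·49·0.1724·1000/22.7 = 37.9660
BU:GU = 37.9660/71

0.5347


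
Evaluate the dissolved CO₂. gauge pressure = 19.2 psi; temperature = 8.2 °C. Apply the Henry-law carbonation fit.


vols = (P + 14.695)·(0.01821 + 0.09011·e^(−0.04·T))
vols = (19.2 + 14.695)·(0.01821 + 0.09011·e^(−0.04·8.2))

2.8174 volumes


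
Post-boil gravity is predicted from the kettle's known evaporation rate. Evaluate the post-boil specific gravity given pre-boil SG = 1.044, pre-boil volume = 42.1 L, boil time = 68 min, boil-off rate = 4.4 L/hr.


V_post = V_pre − rate·(t/60);  SG_post = 1 + (SG_pre−1)·V_pre/V_post
V_post = 42.1 − 4.4·(68/60) = 37.1133
SG_post = 1 + (1.044 − 1)·42.1/37.1133

1.0499


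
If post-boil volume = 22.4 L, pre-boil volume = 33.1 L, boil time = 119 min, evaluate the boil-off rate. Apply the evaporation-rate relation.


rate = (V_pre − V_post) / (t_min/60)
rate = (33.1 − 22.4) / (119/60)

5.3950 L/hr


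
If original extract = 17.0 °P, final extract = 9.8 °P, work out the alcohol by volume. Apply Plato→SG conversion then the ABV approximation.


SG = 259/(259 − P);  ABV = (OG − FG)·131.25
OG = 259/(259 − 17.0) = 1.0702
FG = 259/(259 − 9.8) = 1.0393
ABV = (1.0702 − 1.0393)·131.25

4.0585 % ABV


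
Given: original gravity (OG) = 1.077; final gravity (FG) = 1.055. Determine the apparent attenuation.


AA = (OG − FG)/(OG − 1) · 100
AA = (1.077 − 1.055)/(1.077 − 1) · 100

28.5714 %


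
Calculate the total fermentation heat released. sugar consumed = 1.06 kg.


Q = m_sugar · 590 kJ/kg
Q = 1.06 · 590

625.4000 kJ


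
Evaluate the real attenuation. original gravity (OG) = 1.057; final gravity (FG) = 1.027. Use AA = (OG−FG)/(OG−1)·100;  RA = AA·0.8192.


AA = (1.057 − 1.027)/(1.057 − 1)·100 = 52.6316
RA = 52.6316·0.8192

43.1158 %


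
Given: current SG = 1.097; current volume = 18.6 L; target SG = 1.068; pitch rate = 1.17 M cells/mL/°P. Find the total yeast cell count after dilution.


V_w = V·((SG_c−1)/(SG_t−1)−1);  °P = 259 − 259/SG_t;  cells = rate·(V+V_w)·°P
V_w = 18.6·((1.097−1)/(1.068−1)−1) = 7.9324
V_final = 18.6 + 7.9324 = 26.5324
°P = 259 − 259/1.068 = 16.4906
cells = 1.17·26.5324·16.4906

511.9164 billion cells


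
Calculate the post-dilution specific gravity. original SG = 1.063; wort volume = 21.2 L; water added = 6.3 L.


SG_new = 1 + (SG_old − 1)·V_old/(V_old + V_water)
pts = (1.063 − 1)·1000·21.2/(21.2 + 6.3) = 48.5673
SG_new = 1 + 48.5673/1000

1.0486


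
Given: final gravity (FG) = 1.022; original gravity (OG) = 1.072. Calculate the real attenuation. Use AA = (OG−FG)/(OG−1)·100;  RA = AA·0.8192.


AA = (1.072 − 1.022)/(1.072 − 1)·100 = 69.4444
RA = 69.4444·0.8192

56.8889 %


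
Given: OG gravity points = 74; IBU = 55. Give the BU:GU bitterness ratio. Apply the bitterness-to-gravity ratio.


BU:GU = IBU / OG_points
BU:GU = 55 / 74

0.7432


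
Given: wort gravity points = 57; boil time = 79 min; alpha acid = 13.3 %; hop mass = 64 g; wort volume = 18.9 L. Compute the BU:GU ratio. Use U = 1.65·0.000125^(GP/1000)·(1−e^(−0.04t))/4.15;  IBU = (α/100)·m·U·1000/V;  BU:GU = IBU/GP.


U = 1.65·0.000125^(57/1000)·(1−e^(−0.04·79))/4.15 = 0.2281
IBU = (13.3/100)·64·0.2281·1000/18.9 = 102.7311
BU:GU = 102.7311/57

1.8023


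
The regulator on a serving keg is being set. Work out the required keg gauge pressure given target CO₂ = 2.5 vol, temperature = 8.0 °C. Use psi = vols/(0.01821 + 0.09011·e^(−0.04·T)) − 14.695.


psi = 2.5/(0.01821 + 0.09011·e^(−0.04·8.0)) − 14.695

15.1938 psi


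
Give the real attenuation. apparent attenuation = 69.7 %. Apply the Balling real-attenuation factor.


RA = AA · 0.8192
RA = 69.7 · 0.8192

57.0982 %


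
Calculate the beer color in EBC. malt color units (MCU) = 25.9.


SRM = 1.4922·MCU^0.6859;  EBC = SRM·1.97
SRM = 1.4922·25.9^0.6859 = 13.9062
EBC = 13.9062·1.97

27.3953 EBC


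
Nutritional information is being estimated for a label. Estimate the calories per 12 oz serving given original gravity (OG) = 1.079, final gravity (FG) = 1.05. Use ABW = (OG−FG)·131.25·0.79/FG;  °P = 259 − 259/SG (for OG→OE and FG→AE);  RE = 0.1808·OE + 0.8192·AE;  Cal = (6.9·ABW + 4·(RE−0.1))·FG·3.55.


ABW = (1.079 − 1.05)·131.25·0.79/1.05 = 2.8637
OE = 259 − 259/1.079 = 18.9629 °P
AE = 259 − 259/1.05 = 12.3333 °P
RE = 0.1808·18.9629 + 0.8192·12.3333 = 13.5320 °P
Cal = (6.9·2.8637 + 4·(13.5320−0.1))·1.05·3.55

273.9255 kcal


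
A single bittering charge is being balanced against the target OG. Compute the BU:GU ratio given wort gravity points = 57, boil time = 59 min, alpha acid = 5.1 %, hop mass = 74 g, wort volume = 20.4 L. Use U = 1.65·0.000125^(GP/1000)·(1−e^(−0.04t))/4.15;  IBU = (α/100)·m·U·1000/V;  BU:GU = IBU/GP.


U = 1.65·0.000125^(57/1000)·(1−e^(−0.04·59))/4.15 = 0.2157
IBU = (5.1/100)·74·0.2157·1000/20.4 = 39.9078
BU:GU = 39.9078/57

0.7001


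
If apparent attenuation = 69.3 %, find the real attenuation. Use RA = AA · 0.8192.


RA = 69.3 · 0.8192

56.7706 %


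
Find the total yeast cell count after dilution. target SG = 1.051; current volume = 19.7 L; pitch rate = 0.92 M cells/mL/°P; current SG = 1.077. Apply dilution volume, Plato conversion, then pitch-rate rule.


V_w = V·((SG_c−1)/(SG_t−1)−1);  °P = 259 − 259/SG_t;  cells = rate·(V+V_w)·°P
V_w = 19.7·((1.077−1)/(1.051−1)−1) = 10.0431
V_final = 19.7 + 10.0431 = 29.7431
°P = 259 − 259/1.051 = 12.5680
cells = 0.92·29.7431·12.5680

343.9076 billion cells


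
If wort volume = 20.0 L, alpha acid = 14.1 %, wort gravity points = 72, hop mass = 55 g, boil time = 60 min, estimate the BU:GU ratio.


U = 1.65·0.000125^(GP/1000)·(1−e^(−0.04t))/4.15;  IBU = (α/100)·m·U·1000/V;  BU:GU = IBU/GP
U = 1.65·0.000125^(72/1000)·(1−e^(−0.04·60))/4.15 = 0.1893
IBU = (14.1/100)·55·0.1893·1000/20.0 = 73.3945
BU:GU = 73.3945/72

1.0194


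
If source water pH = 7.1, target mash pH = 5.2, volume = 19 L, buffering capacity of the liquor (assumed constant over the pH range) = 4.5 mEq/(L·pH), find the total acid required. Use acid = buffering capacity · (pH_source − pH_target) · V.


acid = 4.5 · (7.1 − 5.2) · 19

162.4500 mEq


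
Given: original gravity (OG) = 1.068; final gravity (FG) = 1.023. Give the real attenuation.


AA = (OG−FG)/(OG−1)·100;  RA = AA·0.8192
AA = (1.068 − 1.023)/(1.068 − 1)·100 = 66.1765
RA = 66.1765·0.8192

54.2118 %


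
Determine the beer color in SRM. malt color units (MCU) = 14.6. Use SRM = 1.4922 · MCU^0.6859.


SRM = 1.4922 · 14.6^0.6859

9.3855 SRM


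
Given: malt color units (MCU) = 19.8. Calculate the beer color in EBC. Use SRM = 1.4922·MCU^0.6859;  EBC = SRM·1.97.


SRM = 1.4922·19.8^0.6859 = 11.5667
EBC = 11.5667·1.97

22.7864 EBC


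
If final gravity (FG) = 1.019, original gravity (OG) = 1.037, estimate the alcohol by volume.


ABV = (OG − FG) · 131.25
ABV = (1.037 − 1.019) · 131.25

2.3625 % ABV


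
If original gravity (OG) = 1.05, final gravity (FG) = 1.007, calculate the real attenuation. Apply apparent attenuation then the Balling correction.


AA = (OG−FG)/(OG−1)·100;  RA = AA·0.8192
AA = (1.05 − 1.007)/(1.05 − 1)·100 = 86.0000
RA = 86.0000·0.8192

70.4512 %


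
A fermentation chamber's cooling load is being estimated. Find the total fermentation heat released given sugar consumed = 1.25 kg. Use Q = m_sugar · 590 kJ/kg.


Q = 1.25 · 590

737.5000 kJ


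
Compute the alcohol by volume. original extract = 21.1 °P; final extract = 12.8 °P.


SG = 259/(259 − P);  ABV = (OG − FG)·131.25
OG = 259/(259 − 21.1) = 1.0887
FG = 259/(259 − 12.8) = 1.0520
ABV = (1.0887 − 1.0520)·131.25

4.8172 % ABV


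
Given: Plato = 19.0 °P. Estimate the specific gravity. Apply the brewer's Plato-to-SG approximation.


SG = 259/(259 − P)
SG = 259/(259 − 19.0)

1.0792


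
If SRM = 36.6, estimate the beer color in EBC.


EBC = SRM · 1.97
EBC = 36.6 · 1.97

72.1020 EBC


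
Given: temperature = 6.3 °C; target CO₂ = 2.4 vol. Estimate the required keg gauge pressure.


psi = vols/(0.01821 + 0.09011·e^(−0.04·T)) − 14.695
psi = 2.4/(0.01821 + 0.09011·e^(−0.04·6.3)) − 14.695

12.5012 psi


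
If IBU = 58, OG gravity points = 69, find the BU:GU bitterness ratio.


BU:GU = IBU / OG_points
BU:GU = 58 / 69

0.8406


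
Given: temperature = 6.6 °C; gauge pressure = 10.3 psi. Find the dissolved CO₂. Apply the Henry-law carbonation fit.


vols = (P + 14.695)·(0.01821 + 0.09011·e^(−0.04·T))
vols = (10.3 + 14.695)·(0.01821 + 0.09011·e^(−0.04·6.6))

2.1849 volumes


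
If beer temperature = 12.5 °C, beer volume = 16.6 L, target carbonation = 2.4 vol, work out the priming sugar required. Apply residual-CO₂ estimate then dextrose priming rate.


residual = 14.695·(0.01821 + 0.09011·e^(−0.04·T));  sugar = (target − residual)·4.0·V
residual = 14.695·(0.01821 + 0.09011·e^(−0.04·12.5)) = 1.0707
sugar = (2.4 − 1.0707)·4.0·16.6

88.2626 g


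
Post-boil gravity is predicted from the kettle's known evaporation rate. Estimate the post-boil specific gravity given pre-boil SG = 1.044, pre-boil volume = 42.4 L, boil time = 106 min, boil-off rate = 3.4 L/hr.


V_post = V_pre − rate·(t/60);  SG_post = 1 + (SG_pre−1)·V_pre/V_post
V_post = 42.4 − 3.4·(106/60) = 36.3933
SG_post = 1 + (1.044 − 1)·42.4/36.3933

1.0513


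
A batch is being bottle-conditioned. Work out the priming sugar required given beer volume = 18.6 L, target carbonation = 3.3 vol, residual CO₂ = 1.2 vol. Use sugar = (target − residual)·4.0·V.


sugar = (3.3 − 1.2)·4.0·18.6

156.2400 g


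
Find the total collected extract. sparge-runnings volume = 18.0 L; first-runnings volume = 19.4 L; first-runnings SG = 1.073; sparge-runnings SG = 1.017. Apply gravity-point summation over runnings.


total = Σ (SG_i − 1)·1000·V_i
first = (1.073 − 1)·1000·19.4 = 1416.2000
sparge = (1.017 − 1)·1000·18.0 = 306.0000
total = 1416.2000 + 306.0000

1722.2000 gravity·L


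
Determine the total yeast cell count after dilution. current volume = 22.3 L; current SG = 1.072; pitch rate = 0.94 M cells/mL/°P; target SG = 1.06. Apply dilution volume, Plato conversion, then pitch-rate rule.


V_w = V·((SG_c−1)/(SG_t−1)−1);  °P = 259 − 259/SG_t;  cells = rate·(V+V_w)·°P
V_w = 22.3·((1.072−1)/(1.06−1)−1) = 4.4600
V_final = 22.3 + 4.4600 = 26.7600
°P = 259 − 259/1.06 = 14.6604
cells = 0.94·26.7600·14.6604

368.7730 billion cells


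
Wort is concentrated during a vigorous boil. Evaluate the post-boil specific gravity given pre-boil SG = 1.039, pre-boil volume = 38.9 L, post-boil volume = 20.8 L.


SG_post = 1 + (SG_pre − 1)·V_pre/V_post
pts_pre = (1.039 − 1)·1000 = 39.0000
pts_post = 39.0000·38.9/20.8 = 72.9375
SG_post = 1 + 72.9375/1000

1.0729


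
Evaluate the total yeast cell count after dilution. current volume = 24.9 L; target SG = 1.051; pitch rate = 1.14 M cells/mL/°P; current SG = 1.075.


V_w = V·((SG_c−1)/(SG_t−1)−1);  °P = 259 − 259/SG_t;  cells = rate·(V+V_w)·°P
V_w = 24.9·((1.075−1)/(1.051−1)−1) = 11.7176
V_final = 24.9 + 11.7176 = 36.6176
°P = 259 − 259/1.051 = 12.5680
cells = 1.14·36.6176·12.5680

524.6413 billion cells


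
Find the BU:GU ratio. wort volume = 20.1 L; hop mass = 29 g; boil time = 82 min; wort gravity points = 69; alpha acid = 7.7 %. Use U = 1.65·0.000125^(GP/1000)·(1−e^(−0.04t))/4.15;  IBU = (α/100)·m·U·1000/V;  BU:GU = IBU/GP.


U = 1.65·0.000125^(69/1000)·(1−e^(−0.04·82))/4.15 = 0.2058
IBU = (7.7/100)·29·0.2058·1000/20.1 = 22.8643
BU:GU = 22.8643/69

0.3314


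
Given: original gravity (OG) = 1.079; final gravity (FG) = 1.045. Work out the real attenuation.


AA = (OG−FG)/(OG−1)·100;  RA = AA·0.8192
AA = (1.079 − 1.045)/(1.079 − 1)·100 = 43.0380
RA = 43.0380·0.8192

35.2567 %


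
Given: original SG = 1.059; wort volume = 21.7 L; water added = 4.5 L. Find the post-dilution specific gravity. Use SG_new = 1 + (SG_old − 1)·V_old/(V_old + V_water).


pts = (1.059 − 1)·1000·21.7/(21.7 + 4.5) = 48.8664
SG_new = 1 + 48.8664/1000

1.0489


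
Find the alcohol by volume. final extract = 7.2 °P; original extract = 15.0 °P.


SG = 259/(259 − P);  ABV = (OG − FG)·131.25
OG = 259/(259 − 15.0) = 1.0615
FG = 259/(259 − 7.2) = 1.0286
ABV = (1.0615 − 1.0286)·131.25

4.3157 % ABV


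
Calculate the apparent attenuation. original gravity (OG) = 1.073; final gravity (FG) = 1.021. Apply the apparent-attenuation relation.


AA = (OG − FG)/(OG − 1) · 100
AA = (1.073 − 1.021)/(1.073 − 1) · 100

71.2329 %


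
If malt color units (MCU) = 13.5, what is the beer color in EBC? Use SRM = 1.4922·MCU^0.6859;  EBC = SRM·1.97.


SRM = 1.4922·13.5^0.6859 = 8.8945
EBC = 8.8945·1.97

17.5222 EBC


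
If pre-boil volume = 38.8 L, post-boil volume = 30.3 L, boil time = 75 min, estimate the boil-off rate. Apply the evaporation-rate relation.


rate = (V_pre − V_post) / (t_min/60)
rate = (38.8 − 30.3) / (75/60)

6.8000 L/hr


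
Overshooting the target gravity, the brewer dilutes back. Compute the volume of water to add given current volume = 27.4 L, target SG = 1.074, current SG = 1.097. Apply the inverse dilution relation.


V_water = V·((SG_curr − 1)/(SG_target − 1) − 1)
V_water = 27.4·((1.097 − 1)/(1.074 − 1) − 1)

8.5162 L


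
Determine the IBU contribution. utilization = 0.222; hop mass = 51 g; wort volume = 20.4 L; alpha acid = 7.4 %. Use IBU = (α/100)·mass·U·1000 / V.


IBU = (7.4/100)·51·0.222·1000 / 20.4

41.0700 IBU


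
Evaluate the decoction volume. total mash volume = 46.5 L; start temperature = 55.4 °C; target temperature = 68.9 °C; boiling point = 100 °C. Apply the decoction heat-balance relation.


V_dec = V_total·(T_target − T_start)/(T_boil − T_start)
V_dec = 46.5·(68.9 − 55.4)/(100 − 55.4)

14.0751 L


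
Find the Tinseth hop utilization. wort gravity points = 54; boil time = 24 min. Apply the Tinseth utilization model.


U = 1.65·0.000125^(GP/1000) · (1 − e^(−0.04·t))/4.15
bigness = 1.65·0.000125^(54/1000) = 1.0156
boil_factor = (1 − e^(−0.04·24))/4.15 = 0.1487
U = 1.0156 · 0.1487

0.1510


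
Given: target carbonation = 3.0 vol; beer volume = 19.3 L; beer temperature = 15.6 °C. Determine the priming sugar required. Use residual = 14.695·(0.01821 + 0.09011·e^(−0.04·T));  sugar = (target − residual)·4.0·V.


residual = 14.695·(0.01821 + 0.09011·e^(−0.04·15.6)) = 0.9771
sugar = (3.0 − 0.9771)·4.0·19.3

156.1694 g


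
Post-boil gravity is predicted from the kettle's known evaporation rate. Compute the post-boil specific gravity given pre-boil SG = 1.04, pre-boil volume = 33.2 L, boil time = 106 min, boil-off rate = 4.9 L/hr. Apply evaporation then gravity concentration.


V_post = V_pre − rate·(t/60);  SG_post = 1 + (SG_pre−1)·V_pre/V_post
V_post = 33.2 − 4.9·(106/60) = 24.5433
SG_post = 1 + (1.04 − 1)·33.2/24.5433

1.0541


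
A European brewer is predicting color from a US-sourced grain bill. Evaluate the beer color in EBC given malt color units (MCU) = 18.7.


SRM = 1.4922·MCU^0.6859;  EBC = SRM·1.97
SRM = 1.4922·18.7^0.6859 = 11.1220
EBC = 11.1220·1.97

21.9104 EBC


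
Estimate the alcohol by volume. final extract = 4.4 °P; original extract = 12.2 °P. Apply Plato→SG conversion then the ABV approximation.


SG = 259/(259 − P);  ABV = (OG − FG)·131.25
OG = 259/(259 − 12.2) = 1.0494
FG = 259/(259 − 4.4) = 1.0173
ABV = (1.0494 − 1.0173)·131.25

4.2198 % ABV


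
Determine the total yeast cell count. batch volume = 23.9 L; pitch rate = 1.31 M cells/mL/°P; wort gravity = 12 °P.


cells (billions) = rate · V_L · °P
cells = 1.31 · 23.9 · 12

375.7080 billion cells


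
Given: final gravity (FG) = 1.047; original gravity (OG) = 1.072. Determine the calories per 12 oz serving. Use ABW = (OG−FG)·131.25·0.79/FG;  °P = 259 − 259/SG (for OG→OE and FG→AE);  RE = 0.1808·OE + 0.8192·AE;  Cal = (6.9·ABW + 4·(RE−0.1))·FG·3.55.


ABW = (1.072 − 1.047)·131.25·0.79/1.047 = 2.4758
OE = 259 − 259/1.072 = 17.3955 °P
AE = 259 − 259/1.047 = 11.6266 °P
RE = 0.1808·17.3955 + 0.8192·11.6266 = 12.6696 °P
Cal = (6.9·2.4758 + 4·(12.6696−0.1))·1.047·3.55

250.3726 kcal


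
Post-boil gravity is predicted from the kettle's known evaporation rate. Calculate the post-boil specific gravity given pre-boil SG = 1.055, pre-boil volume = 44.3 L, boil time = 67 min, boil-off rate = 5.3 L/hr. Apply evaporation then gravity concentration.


V_post = V_pre − rate·(t/60);  SG_post = 1 + (SG_pre−1)·V_pre/V_post
V_post = 44.3 − 5.3·(67/60) = 38.3817
SG_post = 1 + (1.055 − 1)·44.3/38.3817

1.0635
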